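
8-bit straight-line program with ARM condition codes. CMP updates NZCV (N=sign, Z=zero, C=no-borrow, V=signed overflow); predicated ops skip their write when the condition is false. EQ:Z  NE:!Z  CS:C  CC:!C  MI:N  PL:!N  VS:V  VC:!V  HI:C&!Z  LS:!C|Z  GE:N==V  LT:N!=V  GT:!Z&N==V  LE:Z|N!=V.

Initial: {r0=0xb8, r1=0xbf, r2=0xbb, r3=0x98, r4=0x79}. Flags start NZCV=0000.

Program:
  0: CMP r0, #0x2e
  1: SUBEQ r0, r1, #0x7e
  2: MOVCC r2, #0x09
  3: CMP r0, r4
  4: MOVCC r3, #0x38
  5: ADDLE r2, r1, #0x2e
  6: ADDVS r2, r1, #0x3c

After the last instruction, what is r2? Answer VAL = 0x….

[0] flags=1010 → (cmp)
[1] flags=1010 EQ?F → skip
[2] flags=1010 CC?F → skip
[3] flags=0011 → (cmp)
[4] flags=0011 CC?F → skip
[5] flags=0011 LE?T → r2=0xed
[6] flags=0011 VS?T → r2=0xfb

VAL = 0xfb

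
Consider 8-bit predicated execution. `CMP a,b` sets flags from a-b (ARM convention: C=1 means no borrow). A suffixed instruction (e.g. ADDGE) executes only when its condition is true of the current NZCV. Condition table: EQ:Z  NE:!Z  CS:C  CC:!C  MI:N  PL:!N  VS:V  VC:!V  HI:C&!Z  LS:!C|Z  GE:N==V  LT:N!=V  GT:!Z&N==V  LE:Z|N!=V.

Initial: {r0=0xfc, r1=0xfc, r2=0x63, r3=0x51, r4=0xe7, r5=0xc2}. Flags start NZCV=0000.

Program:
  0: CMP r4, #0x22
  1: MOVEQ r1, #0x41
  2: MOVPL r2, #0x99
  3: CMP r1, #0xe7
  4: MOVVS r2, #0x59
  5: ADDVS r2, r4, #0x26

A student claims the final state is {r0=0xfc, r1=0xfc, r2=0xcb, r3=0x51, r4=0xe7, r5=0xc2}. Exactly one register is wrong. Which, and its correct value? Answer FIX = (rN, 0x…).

FIX = (r2, 0x63)

[0] flags=1010 → (cmp)
[1] flags=1010 EQ?F → skip
[2] flags=1010 PL?F → skip
[3] flags=0010 → (cmp)
[4] flags=0010 VS?F → skip
[5] flags=0010 VS?F → skip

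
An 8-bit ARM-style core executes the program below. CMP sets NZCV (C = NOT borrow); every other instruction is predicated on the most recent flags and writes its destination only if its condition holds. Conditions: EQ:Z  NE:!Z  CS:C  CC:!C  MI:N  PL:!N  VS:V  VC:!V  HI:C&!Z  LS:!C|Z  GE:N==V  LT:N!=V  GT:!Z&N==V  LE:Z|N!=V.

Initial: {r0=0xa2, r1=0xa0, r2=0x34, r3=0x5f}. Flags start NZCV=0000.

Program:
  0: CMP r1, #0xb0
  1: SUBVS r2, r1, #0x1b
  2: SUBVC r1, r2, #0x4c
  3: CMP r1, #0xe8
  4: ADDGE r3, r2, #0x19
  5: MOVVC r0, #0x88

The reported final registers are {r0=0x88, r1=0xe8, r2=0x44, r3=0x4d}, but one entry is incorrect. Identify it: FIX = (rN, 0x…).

0: ✓ CMP  NZCV=1000
1: · SUBVS
2: ✓ SUBVC  r1←0xe8
3: ✓ CMP  NZCV=0110
4: ✓ ADDGE  r3←0x4d
5: ✓ MOVVC  r0←0x88

FIX = (r2, 0x34)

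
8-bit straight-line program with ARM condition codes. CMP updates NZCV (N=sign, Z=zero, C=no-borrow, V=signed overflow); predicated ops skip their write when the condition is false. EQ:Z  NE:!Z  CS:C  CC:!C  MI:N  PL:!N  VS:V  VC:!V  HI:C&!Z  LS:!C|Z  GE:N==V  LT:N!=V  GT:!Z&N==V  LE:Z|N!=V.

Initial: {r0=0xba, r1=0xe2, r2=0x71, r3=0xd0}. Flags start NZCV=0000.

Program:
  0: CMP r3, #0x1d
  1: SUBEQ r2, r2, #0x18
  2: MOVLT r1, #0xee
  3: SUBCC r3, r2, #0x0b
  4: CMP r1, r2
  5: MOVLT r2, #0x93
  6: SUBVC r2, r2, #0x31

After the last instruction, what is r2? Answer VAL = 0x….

VAL = 0x93

0: ✓ CMP  NZCV=1010
1: · SUBEQ
2: ✓ MOVLT  r1←0xee
3: · SUBCC
4: ✓ CMP  NZCV=0011
5: ✓ MOVLT  r2←0x93
6: · SUBVC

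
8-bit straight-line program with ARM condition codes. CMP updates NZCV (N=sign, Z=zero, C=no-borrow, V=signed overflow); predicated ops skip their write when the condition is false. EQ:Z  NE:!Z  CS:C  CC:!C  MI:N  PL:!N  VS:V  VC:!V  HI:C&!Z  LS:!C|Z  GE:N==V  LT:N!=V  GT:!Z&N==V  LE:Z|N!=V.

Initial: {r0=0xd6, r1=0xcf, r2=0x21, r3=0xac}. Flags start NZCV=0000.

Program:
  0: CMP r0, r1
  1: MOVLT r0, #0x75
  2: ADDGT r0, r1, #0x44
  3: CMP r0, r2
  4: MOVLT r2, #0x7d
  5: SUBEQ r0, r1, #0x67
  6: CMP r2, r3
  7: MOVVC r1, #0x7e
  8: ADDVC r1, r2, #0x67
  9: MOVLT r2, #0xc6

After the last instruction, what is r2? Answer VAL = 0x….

0: ✓ CMP  NZCV=0010
1: · MOVLT
2: ✓ ADDGT  r0←0x13
3: ✓ CMP  NZCV=1000
4: ✓ MOVLT  r2←0x7d
5: · SUBEQ
6: ✓ CMP  NZCV=1001
7: · MOVVC
8: · ADDVC
9: · MOVLT

VAL = 0x7d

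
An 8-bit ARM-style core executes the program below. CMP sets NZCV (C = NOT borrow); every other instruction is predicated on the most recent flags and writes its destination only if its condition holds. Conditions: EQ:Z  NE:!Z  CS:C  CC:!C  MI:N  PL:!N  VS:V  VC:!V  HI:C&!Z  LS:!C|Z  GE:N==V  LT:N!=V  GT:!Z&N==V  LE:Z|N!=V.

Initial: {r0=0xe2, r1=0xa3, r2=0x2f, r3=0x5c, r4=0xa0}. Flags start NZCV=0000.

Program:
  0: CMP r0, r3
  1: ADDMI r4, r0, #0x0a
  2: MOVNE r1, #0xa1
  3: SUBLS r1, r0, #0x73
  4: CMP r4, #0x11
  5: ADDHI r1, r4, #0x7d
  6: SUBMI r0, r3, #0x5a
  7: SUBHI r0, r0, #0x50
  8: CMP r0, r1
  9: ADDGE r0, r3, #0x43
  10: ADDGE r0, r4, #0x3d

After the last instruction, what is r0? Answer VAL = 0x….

[0] flags=1010 → (cmp)
[1] flags=1010 MI?T → r4=0xec
[2] flags=1010 NE?T → r1=0xa1
[3] flags=1010 LS?F → skip
[4] flags=1010 → (cmp)
[5] flags=1010 HI?T → r1=0x69
[6] flags=1010 MI?T → r0=0x02
[7] flags=1010 HI?T → r0=0xb2
[8] flags=0011 → (cmp)
[9] flags=0011 GE?F → skip
[10] flags=0011 GE?F → skip

VAL = 0xb2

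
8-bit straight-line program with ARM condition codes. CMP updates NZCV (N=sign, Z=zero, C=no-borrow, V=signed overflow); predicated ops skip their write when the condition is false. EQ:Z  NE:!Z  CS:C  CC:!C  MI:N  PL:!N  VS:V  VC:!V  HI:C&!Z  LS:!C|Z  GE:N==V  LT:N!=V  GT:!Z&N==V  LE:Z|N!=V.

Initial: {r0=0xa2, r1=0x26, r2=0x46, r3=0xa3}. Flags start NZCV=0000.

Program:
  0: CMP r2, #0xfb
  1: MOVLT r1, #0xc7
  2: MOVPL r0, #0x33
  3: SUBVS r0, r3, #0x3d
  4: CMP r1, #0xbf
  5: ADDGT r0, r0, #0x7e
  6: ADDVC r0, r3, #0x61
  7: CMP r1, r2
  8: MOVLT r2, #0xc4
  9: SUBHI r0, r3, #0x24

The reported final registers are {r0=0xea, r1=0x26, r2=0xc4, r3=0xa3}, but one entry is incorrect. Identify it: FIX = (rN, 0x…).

FIX = (r0, 0x04)

0: ✓ CMP  NZCV=0000
1: · MOVLT
2: ✓ MOVPL  r0←0x33
3: · SUBVS
4: ✓ CMP  NZCV=0000
5: ✓ ADDGT  r0←0xb1
6: ✓ ADDVC  r0←0x04
7: ✓ CMP  NZCV=1000
8: ✓ MOVLT  r2←0xc4
9: · SUBHI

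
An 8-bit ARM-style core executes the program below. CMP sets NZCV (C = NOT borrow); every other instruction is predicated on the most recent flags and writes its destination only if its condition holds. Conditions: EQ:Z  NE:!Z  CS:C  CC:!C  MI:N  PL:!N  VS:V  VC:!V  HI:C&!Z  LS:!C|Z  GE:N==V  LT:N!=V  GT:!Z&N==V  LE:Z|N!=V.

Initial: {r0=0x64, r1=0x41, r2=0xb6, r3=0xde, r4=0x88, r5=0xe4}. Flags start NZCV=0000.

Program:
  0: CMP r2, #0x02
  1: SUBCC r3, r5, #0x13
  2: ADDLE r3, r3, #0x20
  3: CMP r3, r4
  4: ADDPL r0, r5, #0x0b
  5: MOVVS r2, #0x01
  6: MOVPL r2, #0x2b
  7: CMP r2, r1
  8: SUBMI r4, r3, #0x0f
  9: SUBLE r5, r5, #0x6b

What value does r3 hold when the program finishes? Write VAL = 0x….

VAL = 0xfe

[0] flags=1010 → (cmp)
[1] flags=1010 CC?F → skip
[2] flags=1010 LE?T → r3=0xfe
[3] flags=0010 → (cmp)
[4] flags=0010 PL?T → r0=0xef
[5] flags=0010 VS?F → skip
[6] flags=0010 PL?T → r2=0x2b
[7] flags=1000 → (cmp)
[8] flags=1000 MI?T → r4=0xef
[9] flags=1000 LE?T → r5=0x79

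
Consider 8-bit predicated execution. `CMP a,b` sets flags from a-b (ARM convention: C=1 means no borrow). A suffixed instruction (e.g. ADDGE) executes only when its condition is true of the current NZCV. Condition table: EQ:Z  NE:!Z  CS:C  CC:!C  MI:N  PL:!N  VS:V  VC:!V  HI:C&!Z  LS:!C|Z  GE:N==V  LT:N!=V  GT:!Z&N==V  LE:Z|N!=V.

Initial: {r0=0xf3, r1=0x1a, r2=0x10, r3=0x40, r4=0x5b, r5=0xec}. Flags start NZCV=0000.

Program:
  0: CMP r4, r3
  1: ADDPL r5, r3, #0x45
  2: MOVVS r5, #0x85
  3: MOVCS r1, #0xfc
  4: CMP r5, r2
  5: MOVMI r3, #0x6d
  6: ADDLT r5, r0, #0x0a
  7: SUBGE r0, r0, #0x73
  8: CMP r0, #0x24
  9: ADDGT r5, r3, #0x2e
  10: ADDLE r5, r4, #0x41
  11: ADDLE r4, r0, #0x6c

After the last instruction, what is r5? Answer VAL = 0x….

VAL = 0x9c

[0] flags=0010 → (cmp)
[1] flags=0010 PL?T → r5=0x85
[2] flags=0010 VS?F → skip
[3] flags=0010 CS?T → r1=0xfc
[4] flags=0011 → (cmp)
[5] flags=0011 MI?F → skip
[6] flags=0011 LT?T → r5=0xfd
[7] flags=0011 GE?F → skip
[8] flags=1010 → (cmp)
[9] flags=1010 GT?F → skip
[10] flags=1010 LE?T → r5=0x9c
[11] flags=1010 LE?T → r4=0x5f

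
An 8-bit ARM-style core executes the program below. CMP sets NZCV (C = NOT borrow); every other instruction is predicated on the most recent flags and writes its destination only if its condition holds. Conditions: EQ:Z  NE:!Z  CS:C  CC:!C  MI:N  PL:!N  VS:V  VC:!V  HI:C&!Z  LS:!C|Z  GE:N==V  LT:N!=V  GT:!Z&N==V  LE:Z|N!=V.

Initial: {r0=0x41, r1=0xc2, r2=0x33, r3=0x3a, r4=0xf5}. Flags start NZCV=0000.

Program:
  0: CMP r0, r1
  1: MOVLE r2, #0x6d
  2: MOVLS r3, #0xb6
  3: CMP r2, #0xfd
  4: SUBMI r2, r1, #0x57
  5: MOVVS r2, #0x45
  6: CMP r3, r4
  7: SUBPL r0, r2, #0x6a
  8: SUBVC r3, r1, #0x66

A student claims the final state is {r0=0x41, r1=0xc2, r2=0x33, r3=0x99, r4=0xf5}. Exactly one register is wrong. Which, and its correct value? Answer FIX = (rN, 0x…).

[0] flags=0000 → (cmp)
[1] flags=0000 LE?F → skip
[2] flags=0000 LS?T → r3=0xb6
[3] flags=0000 → (cmp)
[4] flags=0000 MI?F → skip
[5] flags=0000 VS?F → skip
[6] flags=1000 → (cmp)
[7] flags=1000 PL?F → skip
[8] flags=1000 VC?T → r3=0x5c

FIX = (r3, 0x5c)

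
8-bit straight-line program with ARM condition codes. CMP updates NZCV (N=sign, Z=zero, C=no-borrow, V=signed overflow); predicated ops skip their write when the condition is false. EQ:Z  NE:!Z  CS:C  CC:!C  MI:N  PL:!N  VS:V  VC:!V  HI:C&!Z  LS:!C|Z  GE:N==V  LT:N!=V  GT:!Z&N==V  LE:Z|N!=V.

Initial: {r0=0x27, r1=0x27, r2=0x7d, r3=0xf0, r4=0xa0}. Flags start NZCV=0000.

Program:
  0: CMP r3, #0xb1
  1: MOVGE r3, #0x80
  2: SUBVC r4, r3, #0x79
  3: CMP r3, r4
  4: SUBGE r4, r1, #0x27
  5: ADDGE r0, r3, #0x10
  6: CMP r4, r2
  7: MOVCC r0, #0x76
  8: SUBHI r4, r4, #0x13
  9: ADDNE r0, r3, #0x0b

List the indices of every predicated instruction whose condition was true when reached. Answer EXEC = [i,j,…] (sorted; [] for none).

[0] flags=0010 → (cmp)
[1] flags=0010 GE?T → r3=0x80
[2] flags=0010 VC?T → r4=0x07
[3] flags=0011 → (cmp)
[4] flags=0011 GE?F → skip
[5] flags=0011 GE?F → skip
[6] flags=1000 → (cmp)
[7] flags=1000 CC?T → r0=0x76
[8] flags=1000 HI?F → skip
[9] flags=1000 NE?T → r0=0x8b

EXEC = [1,2,7,9]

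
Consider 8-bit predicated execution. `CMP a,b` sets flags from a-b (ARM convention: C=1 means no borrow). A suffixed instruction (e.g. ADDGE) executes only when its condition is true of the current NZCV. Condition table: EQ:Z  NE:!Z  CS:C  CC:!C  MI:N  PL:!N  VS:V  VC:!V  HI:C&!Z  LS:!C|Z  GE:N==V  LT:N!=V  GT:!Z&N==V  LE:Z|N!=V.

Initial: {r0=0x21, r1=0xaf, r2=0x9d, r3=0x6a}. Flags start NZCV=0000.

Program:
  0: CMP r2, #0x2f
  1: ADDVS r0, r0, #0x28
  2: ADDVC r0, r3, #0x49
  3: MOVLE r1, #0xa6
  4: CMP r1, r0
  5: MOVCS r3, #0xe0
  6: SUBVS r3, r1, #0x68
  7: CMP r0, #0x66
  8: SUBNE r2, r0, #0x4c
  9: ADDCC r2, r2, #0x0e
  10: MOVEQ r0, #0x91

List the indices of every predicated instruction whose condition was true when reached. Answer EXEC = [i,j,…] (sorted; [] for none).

EXEC = [1,3,5,6,8,9]

0: ✓ CMP  NZCV=0011
1: ✓ ADDVS  r0←0x49
2: · ADDVC
3: ✓ MOVLE  r1←0xa6
4: ✓ CMP  NZCV=0011
5: ✓ MOVCS  r3←0xe0
6: ✓ SUBVS  r3←0x3e
7: ✓ CMP  NZCV=1000
8: ✓ SUBNE  r2←0xfd
9: ✓ ADDCC  r2←0x0b
10: · MOVEQ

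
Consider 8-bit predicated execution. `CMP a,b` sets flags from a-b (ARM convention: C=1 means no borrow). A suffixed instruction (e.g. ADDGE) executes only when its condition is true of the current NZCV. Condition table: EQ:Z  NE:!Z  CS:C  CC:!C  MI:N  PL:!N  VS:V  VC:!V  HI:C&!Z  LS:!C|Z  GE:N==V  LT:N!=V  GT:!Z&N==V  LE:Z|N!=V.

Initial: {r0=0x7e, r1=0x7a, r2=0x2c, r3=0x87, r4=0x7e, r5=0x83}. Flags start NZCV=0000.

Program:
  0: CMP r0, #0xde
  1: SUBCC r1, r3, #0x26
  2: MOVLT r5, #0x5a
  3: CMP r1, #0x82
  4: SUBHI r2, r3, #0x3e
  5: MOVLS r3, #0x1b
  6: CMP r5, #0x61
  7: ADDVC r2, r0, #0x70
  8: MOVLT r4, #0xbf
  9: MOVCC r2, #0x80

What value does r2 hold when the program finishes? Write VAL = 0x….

0: ✓ CMP  NZCV=1001
1: ✓ SUBCC  r1←0x61
2: · MOVLT
3: ✓ CMP  NZCV=1001
4: · SUBHI
5: ✓ MOVLS  r3←0x1b
6: ✓ CMP  NZCV=0011
7: · ADDVC
8: ✓ MOVLT  r4←0xbf
9: · MOVCC

VAL = 0x2c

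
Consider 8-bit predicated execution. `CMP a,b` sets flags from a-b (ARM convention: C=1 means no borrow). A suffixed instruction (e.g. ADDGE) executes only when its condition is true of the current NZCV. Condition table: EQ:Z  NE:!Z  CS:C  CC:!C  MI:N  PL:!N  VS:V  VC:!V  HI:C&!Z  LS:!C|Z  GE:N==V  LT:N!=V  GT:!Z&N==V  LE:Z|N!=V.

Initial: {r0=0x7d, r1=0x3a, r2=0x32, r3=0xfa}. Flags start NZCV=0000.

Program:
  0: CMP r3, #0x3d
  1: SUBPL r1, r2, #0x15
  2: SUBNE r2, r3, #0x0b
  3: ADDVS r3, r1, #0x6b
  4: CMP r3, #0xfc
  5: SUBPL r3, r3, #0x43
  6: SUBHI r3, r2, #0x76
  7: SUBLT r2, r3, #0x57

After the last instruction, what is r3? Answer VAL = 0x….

0: ✓ CMP  NZCV=1010
1: · SUBPL
2: ✓ SUBNE  r2←0xef
3: · ADDVS
4: ✓ CMP  NZCV=1000
5: · SUBPL
6: · SUBHI
7: ✓ SUBLT  r2←0xa3

VAL = 0xfa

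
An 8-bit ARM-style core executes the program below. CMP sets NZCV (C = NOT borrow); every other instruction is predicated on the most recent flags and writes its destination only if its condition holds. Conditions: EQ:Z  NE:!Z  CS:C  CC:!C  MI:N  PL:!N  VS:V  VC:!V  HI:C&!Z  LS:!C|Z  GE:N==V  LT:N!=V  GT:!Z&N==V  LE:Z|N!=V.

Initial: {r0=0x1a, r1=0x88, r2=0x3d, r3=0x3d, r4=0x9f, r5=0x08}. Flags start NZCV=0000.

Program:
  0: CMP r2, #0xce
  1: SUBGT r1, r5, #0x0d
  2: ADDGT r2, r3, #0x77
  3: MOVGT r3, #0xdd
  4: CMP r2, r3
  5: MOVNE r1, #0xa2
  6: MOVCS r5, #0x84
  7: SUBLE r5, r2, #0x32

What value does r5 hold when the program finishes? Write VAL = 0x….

VAL = 0x82

[0] flags=0000 → (cmp)
[1] flags=0000 GT?T → r1=0xfb
[2] flags=0000 GT?T → r2=0xb4
[3] flags=0000 GT?T → r3=0xdd
[4] flags=1000 → (cmp)
[5] flags=1000 NE?T → r1=0xa2
[6] flags=1000 CS?F → skip
[7] flags=1000 LE?T → r5=0x82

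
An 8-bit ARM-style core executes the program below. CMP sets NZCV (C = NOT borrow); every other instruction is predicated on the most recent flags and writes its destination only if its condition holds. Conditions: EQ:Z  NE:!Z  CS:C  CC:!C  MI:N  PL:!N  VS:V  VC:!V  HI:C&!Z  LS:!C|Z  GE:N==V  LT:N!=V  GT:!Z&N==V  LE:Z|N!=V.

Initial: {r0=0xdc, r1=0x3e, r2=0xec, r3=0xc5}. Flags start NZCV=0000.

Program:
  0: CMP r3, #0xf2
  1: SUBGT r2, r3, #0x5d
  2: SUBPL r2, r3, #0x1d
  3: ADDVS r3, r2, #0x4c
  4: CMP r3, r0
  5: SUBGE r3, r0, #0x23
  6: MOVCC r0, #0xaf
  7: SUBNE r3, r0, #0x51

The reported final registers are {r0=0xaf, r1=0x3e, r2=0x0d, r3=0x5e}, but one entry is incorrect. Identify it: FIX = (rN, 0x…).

FIX = (r2, 0xec)

0: ✓ CMP  NZCV=1000
1: · SUBGT
2: · SUBPL
3: · ADDVS
4: ✓ CMP  NZCV=1000
5: · SUBGE
6: ✓ MOVCC  r0←0xaf
7: ✓ SUBNE  r3←0x5e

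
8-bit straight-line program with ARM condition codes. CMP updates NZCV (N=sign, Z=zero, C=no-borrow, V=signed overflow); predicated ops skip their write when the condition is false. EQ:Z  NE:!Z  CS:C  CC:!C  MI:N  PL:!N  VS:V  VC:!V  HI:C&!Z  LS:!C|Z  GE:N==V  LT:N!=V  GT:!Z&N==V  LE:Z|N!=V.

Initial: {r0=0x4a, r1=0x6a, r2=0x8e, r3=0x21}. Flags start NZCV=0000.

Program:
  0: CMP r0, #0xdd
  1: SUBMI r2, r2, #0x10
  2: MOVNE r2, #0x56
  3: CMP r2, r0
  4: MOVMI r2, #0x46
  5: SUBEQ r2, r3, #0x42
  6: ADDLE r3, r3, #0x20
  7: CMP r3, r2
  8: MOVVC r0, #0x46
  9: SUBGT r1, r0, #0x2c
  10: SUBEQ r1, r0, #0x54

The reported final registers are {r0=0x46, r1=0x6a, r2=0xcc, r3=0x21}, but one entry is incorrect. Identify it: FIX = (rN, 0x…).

0: ✓ CMP  NZCV=0000
1: · SUBMI
2: ✓ MOVNE  r2←0x56
3: ✓ CMP  NZCV=0010
4: · MOVMI
5: · SUBEQ
6: · ADDLE
7: ✓ CMP  NZCV=1000
8: ✓ MOVVC  r0←0x46
9: · SUBGT
10: · SUBEQ

FIX = (r2, 0x56)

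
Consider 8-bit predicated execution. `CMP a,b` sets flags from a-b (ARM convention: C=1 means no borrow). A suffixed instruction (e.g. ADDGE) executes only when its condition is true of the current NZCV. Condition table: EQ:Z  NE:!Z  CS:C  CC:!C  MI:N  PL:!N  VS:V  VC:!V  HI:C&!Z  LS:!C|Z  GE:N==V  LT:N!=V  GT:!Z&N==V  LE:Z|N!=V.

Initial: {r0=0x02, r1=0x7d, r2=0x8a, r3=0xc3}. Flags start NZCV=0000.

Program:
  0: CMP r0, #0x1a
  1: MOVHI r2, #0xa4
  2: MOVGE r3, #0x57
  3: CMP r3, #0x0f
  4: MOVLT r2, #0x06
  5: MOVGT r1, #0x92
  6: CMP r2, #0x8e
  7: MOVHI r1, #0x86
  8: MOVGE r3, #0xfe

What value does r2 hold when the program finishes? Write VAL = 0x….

0: ✓ CMP  NZCV=1000
1: · MOVHI
2: · MOVGE
3: ✓ CMP  NZCV=1010
4: ✓ MOVLT  r2←0x06
5: · MOVGT
6: ✓ CMP  NZCV=0000
7: · MOVHI
8: ✓ MOVGE  r3←0xfe

VAL = 0x06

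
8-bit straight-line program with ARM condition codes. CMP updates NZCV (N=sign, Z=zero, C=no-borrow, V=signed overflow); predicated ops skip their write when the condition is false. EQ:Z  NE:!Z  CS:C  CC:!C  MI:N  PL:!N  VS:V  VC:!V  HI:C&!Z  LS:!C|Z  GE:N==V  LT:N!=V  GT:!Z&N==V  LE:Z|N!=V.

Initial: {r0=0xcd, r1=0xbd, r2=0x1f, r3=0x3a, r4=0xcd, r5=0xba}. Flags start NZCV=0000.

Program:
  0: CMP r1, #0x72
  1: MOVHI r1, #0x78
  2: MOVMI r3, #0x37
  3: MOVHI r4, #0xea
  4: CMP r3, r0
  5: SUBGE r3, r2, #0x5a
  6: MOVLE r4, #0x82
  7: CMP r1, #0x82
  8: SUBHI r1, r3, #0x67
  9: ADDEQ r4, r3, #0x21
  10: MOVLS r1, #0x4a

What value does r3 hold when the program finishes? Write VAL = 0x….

VAL = 0xc5

0: ✓ CMP  NZCV=0011
1: ✓ MOVHI  r1←0x78
2: · MOVMI
3: ✓ MOVHI  r4←0xea
4: ✓ CMP  NZCV=0000
5: ✓ SUBGE  r3←0xc5
6: · MOVLE
7: ✓ CMP  NZCV=1001
8: · SUBHI
9: · ADDEQ
10: ✓ MOVLS  r1←0x4a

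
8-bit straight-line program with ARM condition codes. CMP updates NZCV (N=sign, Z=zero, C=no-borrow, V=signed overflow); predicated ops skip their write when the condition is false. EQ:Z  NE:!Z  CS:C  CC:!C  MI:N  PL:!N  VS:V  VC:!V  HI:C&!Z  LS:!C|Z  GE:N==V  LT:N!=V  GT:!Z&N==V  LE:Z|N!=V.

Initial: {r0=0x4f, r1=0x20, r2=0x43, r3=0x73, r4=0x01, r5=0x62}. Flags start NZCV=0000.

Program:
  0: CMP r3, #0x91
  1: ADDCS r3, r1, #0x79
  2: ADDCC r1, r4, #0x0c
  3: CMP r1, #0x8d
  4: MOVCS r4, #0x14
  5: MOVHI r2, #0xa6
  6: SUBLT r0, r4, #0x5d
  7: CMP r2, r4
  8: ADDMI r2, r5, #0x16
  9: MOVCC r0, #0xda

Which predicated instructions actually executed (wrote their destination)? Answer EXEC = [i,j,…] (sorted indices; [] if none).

0: ✓ CMP  NZCV=1001
1: · ADDCS
2: ✓ ADDCC  r1←0x0d
3: ✓ CMP  NZCV=1001
4: · MOVCS
5: · MOVHI
6: · SUBLT
7: ✓ CMP  NZCV=0010
8: · ADDMI
9: · MOVCC

EXEC = [2]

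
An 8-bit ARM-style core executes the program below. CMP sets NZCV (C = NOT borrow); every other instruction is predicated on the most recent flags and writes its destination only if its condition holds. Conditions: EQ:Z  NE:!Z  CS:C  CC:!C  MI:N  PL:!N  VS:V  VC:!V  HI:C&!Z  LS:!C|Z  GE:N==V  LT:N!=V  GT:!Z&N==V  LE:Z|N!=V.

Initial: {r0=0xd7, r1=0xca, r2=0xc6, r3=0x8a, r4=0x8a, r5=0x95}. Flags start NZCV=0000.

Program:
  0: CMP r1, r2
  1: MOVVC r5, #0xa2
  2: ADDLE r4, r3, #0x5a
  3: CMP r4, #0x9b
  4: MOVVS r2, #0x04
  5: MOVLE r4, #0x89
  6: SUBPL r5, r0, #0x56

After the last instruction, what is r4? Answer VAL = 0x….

VAL = 0x89

0: ✓ CMP  NZCV=0010
1: ✓ MOVVC  r5←0xa2
2: · ADDLE
3: ✓ CMP  NZCV=1000
4: · MOVVS
5: ✓ MOVLE  r4←0x89
6: · SUBPL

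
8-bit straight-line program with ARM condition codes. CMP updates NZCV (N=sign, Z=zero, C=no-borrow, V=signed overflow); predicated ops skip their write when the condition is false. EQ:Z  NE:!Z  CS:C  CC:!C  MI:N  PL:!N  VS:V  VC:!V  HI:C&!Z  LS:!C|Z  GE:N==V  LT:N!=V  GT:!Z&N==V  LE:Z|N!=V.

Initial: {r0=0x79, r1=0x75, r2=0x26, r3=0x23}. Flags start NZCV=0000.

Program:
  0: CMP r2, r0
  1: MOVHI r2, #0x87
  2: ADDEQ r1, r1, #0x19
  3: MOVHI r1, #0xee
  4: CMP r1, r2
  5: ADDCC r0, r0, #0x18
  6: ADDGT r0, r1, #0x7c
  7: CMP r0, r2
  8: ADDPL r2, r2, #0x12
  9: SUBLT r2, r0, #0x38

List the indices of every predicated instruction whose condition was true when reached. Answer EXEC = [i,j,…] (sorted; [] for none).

EXEC = [6,9]

0: ✓ CMP  NZCV=1000
1: · MOVHI
2: · ADDEQ
3: · MOVHI
4: ✓ CMP  NZCV=0010
5: · ADDCC
6: ✓ ADDGT  r0←0xf1
7: ✓ CMP  NZCV=1010
8: · ADDPL
9: ✓ SUBLT  r2←0xb9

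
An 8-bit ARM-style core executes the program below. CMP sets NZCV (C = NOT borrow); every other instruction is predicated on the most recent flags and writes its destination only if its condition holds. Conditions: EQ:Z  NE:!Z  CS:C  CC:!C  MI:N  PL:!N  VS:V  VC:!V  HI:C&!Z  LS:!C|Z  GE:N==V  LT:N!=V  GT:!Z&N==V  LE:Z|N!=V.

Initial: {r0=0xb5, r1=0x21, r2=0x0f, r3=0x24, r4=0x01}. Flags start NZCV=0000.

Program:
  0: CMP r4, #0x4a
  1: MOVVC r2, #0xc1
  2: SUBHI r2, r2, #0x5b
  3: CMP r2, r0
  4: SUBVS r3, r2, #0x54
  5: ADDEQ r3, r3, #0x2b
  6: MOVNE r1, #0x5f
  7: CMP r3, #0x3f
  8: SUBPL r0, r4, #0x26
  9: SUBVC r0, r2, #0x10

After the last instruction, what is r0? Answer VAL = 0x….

VAL = 0xb1

[0] flags=1000 → (cmp)
[1] flags=1000 VC?T → r2=0xc1
[2] flags=1000 HI?F → skip
[3] flags=0010 → (cmp)
[4] flags=0010 VS?F → skip
[5] flags=0010 EQ?F → skip
[6] flags=0010 NE?T → r1=0x5f
[7] flags=1000 → (cmp)
[8] flags=1000 PL?F → skip
[9] flags=1000 VC?T → r0=0xb1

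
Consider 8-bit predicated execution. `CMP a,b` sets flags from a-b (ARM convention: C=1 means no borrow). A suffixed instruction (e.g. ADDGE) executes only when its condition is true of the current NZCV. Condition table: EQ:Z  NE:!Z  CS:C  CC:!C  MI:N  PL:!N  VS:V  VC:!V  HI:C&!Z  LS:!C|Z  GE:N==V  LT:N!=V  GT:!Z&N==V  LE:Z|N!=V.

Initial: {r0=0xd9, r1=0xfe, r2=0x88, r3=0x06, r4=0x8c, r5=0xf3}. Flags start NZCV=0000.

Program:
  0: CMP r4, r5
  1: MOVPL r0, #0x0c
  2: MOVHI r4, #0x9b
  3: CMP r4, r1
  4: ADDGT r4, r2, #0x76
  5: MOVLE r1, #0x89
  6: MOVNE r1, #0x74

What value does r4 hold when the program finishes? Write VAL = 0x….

0: ✓ CMP  NZCV=1000
1: · MOVPL
2: · MOVHI
3: ✓ CMP  NZCV=1000
4: · ADDGT
5: ✓ MOVLE  r1←0x89
6: ✓ MOVNE  r1←0x74

VAL = 0x8c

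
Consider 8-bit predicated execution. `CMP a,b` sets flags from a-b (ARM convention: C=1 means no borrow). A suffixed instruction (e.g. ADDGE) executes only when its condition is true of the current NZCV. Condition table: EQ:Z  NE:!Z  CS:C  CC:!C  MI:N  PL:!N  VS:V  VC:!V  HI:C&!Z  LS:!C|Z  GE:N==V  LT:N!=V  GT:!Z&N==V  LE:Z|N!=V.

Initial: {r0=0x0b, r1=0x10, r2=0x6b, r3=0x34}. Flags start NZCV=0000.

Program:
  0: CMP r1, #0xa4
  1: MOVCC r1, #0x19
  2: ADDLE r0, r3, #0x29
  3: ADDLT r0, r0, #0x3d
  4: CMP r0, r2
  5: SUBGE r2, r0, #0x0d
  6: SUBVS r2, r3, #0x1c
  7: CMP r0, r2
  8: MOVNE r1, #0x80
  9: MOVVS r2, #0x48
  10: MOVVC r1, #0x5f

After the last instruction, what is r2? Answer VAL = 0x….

VAL = 0x6b

[0] flags=0000 → (cmp)
[1] flags=0000 CC?T → r1=0x19
[2] flags=0000 LE?F → skip
[3] flags=0000 LT?F → skip
[4] flags=1000 → (cmp)
[5] flags=1000 GE?F → skip
[6] flags=1000 VS?F → skip
[7] flags=1000 → (cmp)
[8] flags=1000 NE?T → r1=0x80
[9] flags=1000 VS?F → skip
[10] flags=1000 VC?T → r1=0x5f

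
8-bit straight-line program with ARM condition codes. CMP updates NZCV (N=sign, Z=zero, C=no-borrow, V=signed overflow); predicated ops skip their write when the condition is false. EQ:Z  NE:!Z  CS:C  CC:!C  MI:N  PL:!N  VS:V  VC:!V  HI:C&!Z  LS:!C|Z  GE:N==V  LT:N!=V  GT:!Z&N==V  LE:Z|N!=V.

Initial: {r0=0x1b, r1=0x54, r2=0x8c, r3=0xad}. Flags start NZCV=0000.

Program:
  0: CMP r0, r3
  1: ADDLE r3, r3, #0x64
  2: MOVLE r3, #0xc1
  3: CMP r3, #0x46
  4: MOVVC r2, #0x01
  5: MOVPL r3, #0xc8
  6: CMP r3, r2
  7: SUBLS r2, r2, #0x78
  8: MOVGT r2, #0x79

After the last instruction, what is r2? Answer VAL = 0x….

0: ✓ CMP  NZCV=0000
1: · ADDLE
2: · MOVLE
3: ✓ CMP  NZCV=0011
4: · MOVVC
5: ✓ MOVPL  r3←0xc8
6: ✓ CMP  NZCV=0010
7: · SUBLS
8: ✓ MOVGT  r2←0x79

VAL = 0x79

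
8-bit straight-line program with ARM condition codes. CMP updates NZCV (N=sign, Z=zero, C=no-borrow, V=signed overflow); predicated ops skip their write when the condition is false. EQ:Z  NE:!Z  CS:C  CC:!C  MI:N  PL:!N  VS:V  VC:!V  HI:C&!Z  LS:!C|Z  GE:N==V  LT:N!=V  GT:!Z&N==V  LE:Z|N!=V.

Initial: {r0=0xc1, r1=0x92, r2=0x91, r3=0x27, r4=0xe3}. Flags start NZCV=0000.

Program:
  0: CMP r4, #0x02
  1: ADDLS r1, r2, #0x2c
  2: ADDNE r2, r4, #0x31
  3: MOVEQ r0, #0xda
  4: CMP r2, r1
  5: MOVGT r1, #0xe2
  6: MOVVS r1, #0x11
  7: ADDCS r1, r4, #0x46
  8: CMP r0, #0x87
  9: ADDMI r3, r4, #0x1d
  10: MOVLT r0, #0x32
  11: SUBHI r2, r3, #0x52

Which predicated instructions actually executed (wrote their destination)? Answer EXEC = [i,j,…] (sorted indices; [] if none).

EXEC = [2,5,6,11]

[0] flags=1010 → (cmp)
[1] flags=1010 LS?F → skip
[2] flags=1010 NE?T → r2=0x14
[3] flags=1010 EQ?F → skip
[4] flags=1001 → (cmp)
[5] flags=1001 GT?T → r1=0xe2
[6] flags=1001 VS?T → r1=0x11
[7] flags=1001 CS?F → skip
[8] flags=0010 → (cmp)
[9] flags=0010 MI?F → skip
[10] flags=0010 LT?F → skip
[11] flags=0010 HI?T → r2=0xd5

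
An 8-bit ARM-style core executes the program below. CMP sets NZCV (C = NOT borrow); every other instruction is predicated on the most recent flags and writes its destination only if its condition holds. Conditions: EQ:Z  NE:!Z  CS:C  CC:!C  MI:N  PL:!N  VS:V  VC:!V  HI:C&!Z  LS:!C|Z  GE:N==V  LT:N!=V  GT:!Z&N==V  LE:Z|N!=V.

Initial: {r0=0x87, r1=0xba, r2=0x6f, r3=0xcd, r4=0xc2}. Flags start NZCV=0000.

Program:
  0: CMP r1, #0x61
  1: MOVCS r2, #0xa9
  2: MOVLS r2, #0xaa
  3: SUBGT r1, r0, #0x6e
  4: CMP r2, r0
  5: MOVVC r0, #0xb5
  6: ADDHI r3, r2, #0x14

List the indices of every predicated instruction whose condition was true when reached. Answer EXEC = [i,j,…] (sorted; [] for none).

EXEC = [1,5,6]

[0] flags=0011 → (cmp)
[1] flags=0011 CS?T → r2=0xa9
[2] flags=0011 LS?F → skip
[3] flags=0011 GT?F → skip
[4] flags=0010 → (cmp)
[5] flags=0010 VC?T → r0=0xb5
[6] flags=0010 HI?T → r3=0xbd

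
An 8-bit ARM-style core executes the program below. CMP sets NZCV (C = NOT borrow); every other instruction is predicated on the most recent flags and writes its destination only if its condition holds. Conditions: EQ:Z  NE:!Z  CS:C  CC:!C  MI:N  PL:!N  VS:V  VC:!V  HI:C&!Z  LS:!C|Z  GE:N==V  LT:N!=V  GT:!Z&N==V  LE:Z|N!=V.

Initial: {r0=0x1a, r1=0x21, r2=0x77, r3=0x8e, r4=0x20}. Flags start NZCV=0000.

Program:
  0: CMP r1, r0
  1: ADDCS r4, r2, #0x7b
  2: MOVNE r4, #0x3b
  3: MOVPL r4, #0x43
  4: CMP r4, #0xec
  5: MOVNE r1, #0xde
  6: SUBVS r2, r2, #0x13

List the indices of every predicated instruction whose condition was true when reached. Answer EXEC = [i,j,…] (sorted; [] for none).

EXEC = [1,2,3,5]

0: ✓ CMP  NZCV=0010
1: ✓ ADDCS  r4←0xf2
2: ✓ MOVNE  r4←0x3b
3: ✓ MOVPL  r4←0x43
4: ✓ CMP  NZCV=0000
5: ✓ MOVNE  r1←0xde
6: · SUBVS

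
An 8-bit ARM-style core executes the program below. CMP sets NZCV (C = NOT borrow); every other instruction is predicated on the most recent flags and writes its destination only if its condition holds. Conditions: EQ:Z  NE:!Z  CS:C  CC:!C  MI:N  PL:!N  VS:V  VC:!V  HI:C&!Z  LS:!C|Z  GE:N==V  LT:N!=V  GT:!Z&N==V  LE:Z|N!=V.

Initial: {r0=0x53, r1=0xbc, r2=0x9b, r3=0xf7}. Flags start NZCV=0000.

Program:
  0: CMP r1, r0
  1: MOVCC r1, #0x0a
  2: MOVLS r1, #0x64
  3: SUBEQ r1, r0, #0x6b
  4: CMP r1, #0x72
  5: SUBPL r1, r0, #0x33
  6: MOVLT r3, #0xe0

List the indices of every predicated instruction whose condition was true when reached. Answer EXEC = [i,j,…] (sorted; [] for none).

EXEC = [5,6]

0: ✓ CMP  NZCV=0011
1: · MOVCC
2: · MOVLS
3: · SUBEQ
4: ✓ CMP  NZCV=0011
5: ✓ SUBPL  r1←0x20
6: ✓ MOVLT  r3←0xe0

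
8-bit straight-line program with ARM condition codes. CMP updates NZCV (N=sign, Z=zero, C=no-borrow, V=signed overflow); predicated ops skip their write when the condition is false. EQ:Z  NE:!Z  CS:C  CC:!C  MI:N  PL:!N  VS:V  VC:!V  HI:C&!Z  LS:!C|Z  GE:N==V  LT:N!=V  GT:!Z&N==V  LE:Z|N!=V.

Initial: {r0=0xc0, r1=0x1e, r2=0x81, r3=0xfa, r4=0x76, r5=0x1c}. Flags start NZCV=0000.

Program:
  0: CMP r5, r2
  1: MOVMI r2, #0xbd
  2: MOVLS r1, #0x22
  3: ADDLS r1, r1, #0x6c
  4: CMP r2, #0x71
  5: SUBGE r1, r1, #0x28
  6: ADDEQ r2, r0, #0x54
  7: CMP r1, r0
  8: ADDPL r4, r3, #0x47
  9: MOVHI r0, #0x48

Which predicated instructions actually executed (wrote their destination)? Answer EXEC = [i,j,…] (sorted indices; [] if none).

[0] flags=1001 → (cmp)
[1] flags=1001 MI?T → r2=0xbd
[2] flags=1001 LS?T → r1=0x22
[3] flags=1001 LS?T → r1=0x8e
[4] flags=0011 → (cmp)
[5] flags=0011 GE?F → skip
[6] flags=0011 EQ?F → skip
[7] flags=1000 → (cmp)
[8] flags=1000 PL?F → skip
[9] flags=1000 HI?F → skip

EXEC = [1,2,3]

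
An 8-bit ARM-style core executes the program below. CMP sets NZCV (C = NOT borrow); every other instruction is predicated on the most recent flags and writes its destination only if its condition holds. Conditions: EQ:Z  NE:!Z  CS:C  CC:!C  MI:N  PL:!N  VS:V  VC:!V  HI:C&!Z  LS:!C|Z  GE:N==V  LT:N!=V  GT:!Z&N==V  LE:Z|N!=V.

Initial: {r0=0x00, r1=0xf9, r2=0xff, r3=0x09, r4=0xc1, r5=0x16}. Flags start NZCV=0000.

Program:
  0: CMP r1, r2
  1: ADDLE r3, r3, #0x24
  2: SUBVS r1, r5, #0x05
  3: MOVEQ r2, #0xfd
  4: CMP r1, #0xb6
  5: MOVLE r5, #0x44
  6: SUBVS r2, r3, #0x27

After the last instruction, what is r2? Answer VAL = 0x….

[0] flags=1000 → (cmp)
[1] flags=1000 LE?T → r3=0x2d
[2] flags=1000 VS?F → skip
[3] flags=1000 EQ?F → skip
[4] flags=0010 → (cmp)
[5] flags=0010 LE?F → skip
[6] flags=0010 VS?F → skip

VAL = 0xff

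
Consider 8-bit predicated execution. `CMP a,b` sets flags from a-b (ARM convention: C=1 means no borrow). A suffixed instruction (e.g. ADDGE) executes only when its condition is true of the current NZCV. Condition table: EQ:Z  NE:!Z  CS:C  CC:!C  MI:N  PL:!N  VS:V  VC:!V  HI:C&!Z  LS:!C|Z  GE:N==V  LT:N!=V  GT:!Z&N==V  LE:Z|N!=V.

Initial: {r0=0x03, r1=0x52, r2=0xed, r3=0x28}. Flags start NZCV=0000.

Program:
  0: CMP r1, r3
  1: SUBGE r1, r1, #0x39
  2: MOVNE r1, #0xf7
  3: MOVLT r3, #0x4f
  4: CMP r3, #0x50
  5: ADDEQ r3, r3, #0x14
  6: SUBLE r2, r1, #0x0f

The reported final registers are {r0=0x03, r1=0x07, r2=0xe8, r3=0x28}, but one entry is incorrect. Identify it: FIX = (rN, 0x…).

FIX = (r1, 0xf7)

0: ✓ CMP  NZCV=0010
1: ✓ SUBGE  r1←0x19
2: ✓ MOVNE  r1←0xf7
3: · MOVLT
4: ✓ CMP  NZCV=1000
5: · ADDEQ
6: ✓ SUBLE  r2←0xe8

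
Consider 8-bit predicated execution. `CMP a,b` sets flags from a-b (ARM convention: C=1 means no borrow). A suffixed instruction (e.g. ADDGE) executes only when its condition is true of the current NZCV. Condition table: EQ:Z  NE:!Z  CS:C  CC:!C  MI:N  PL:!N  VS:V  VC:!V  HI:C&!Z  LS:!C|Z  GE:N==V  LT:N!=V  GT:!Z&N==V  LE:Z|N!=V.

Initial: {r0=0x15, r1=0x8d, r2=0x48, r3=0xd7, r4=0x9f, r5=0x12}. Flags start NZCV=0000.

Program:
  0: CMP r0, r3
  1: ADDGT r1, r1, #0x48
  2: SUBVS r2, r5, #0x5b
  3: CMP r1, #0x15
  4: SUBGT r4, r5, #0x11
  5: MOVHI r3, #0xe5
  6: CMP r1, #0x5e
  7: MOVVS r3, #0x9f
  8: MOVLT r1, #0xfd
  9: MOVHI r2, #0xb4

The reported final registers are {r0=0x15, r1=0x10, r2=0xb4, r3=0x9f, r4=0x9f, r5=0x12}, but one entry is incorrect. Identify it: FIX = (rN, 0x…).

FIX = (r1, 0xfd)

0: ✓ CMP  NZCV=0000
1: ✓ ADDGT  r1←0xd5
2: · SUBVS
3: ✓ CMP  NZCV=1010
4: · SUBGT
5: ✓ MOVHI  r3←0xe5
6: ✓ CMP  NZCV=0011
7: ✓ MOVVS  r3←0x9f
8: ✓ MOVLT  r1←0xfd
9: ✓ MOVHI  r2←0xb4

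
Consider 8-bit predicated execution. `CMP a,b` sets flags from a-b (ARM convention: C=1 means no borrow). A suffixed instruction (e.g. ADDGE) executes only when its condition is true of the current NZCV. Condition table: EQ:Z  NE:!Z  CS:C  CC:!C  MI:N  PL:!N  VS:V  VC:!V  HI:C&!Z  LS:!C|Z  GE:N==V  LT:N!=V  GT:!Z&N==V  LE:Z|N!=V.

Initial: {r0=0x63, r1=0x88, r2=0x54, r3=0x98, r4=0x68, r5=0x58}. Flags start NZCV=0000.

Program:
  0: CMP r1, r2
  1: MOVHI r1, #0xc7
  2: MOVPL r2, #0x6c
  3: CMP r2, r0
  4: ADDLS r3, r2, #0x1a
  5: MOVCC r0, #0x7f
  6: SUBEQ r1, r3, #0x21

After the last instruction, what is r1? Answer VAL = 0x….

VAL = 0xc7

0: ✓ CMP  NZCV=0011
1: ✓ MOVHI  r1←0xc7
2: ✓ MOVPL  r2←0x6c
3: ✓ CMP  NZCV=0010
4: · ADDLS
5: · MOVCC
6: · SUBEQ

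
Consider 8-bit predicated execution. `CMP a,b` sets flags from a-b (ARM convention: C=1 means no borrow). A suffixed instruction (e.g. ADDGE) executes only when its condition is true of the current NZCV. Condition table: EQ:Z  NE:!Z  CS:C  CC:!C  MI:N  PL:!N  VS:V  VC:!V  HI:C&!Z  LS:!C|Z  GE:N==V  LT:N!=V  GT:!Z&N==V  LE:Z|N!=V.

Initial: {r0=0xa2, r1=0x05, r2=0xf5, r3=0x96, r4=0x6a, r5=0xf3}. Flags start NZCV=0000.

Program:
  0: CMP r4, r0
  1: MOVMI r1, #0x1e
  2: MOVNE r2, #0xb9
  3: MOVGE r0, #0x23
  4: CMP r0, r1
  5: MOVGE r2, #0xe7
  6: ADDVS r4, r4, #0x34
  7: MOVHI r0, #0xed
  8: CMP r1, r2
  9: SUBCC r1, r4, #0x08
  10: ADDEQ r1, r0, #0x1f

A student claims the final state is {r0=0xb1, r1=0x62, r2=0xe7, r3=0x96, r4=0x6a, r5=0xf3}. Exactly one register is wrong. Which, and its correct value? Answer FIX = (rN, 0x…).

0: ✓ CMP  NZCV=1001
1: ✓ MOVMI  r1←0x1e
2: ✓ MOVNE  r2←0xb9
3: ✓ MOVGE  r0←0x23
4: ✓ CMP  NZCV=0010
5: ✓ MOVGE  r2←0xe7
6: · ADDVS
7: ✓ MOVHI  r0←0xed
8: ✓ CMP  NZCV=0000
9: ✓ SUBCC  r1←0x62
10: · ADDEQ

FIX = (r0, 0xed)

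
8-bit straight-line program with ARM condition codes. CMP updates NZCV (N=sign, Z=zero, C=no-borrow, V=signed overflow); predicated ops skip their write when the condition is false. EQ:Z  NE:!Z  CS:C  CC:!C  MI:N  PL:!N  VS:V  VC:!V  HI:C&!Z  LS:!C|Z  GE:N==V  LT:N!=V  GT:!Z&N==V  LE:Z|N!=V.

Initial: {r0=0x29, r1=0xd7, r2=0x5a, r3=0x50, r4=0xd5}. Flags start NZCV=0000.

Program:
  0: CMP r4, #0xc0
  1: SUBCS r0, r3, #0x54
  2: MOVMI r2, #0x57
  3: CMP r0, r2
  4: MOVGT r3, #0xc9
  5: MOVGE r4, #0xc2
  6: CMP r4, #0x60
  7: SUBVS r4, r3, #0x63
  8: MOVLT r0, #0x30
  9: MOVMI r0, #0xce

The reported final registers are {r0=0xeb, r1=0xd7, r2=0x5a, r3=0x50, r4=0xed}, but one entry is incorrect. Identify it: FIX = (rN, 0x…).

FIX = (r0, 0x30)

0: ✓ CMP  NZCV=0010
1: ✓ SUBCS  r0←0xfc
2: · MOVMI
3: ✓ CMP  NZCV=1010
4: · MOVGT
5: · MOVGE
6: ✓ CMP  NZCV=0011
7: ✓ SUBVS  r4←0xed
8: ✓ MOVLT  r0←0x30
9: · MOVMI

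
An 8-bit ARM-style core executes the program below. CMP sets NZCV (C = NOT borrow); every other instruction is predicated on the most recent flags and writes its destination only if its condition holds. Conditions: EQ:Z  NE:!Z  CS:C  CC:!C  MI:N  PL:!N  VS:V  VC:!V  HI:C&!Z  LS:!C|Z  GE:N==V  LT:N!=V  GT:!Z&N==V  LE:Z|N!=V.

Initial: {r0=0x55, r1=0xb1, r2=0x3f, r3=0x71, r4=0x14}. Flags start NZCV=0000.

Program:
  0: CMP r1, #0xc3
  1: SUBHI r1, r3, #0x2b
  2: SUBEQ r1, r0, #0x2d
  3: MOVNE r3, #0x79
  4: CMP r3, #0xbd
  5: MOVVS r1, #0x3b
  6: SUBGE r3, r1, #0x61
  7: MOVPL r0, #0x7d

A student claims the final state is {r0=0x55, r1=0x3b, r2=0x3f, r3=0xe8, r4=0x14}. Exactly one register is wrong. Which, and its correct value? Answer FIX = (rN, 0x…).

FIX = (r3, 0xda)

0: ✓ CMP  NZCV=1000
1: · SUBHI
2: · SUBEQ
3: ✓ MOVNE  r3←0x79
4: ✓ CMP  NZCV=1001
5: ✓ MOVVS  r1←0x3b
6: ✓ SUBGE  r3←0xda
7: · MOVPL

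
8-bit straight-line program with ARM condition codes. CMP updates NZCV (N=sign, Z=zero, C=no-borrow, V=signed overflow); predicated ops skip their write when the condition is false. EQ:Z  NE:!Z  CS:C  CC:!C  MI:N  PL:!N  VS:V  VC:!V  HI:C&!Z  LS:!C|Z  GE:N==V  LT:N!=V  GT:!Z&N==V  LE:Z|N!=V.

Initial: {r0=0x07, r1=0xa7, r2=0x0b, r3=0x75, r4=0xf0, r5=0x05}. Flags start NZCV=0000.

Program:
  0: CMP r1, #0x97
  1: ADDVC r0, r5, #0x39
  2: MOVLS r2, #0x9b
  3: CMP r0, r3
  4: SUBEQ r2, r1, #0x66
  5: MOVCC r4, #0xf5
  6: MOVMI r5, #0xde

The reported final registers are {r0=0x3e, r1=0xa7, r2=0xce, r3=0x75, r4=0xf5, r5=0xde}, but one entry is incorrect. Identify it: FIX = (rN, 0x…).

FIX = (r2, 0x0b)

[0] flags=0010 → (cmp)
[1] flags=0010 VC?T → r0=0x3e
[2] flags=0010 LS?F → skip
[3] flags=1000 → (cmp)
[4] flags=1000 EQ?F → skip
[5] flags=1000 CC?T → r4=0xf5
[6] flags=1000 MI?T → r5=0xde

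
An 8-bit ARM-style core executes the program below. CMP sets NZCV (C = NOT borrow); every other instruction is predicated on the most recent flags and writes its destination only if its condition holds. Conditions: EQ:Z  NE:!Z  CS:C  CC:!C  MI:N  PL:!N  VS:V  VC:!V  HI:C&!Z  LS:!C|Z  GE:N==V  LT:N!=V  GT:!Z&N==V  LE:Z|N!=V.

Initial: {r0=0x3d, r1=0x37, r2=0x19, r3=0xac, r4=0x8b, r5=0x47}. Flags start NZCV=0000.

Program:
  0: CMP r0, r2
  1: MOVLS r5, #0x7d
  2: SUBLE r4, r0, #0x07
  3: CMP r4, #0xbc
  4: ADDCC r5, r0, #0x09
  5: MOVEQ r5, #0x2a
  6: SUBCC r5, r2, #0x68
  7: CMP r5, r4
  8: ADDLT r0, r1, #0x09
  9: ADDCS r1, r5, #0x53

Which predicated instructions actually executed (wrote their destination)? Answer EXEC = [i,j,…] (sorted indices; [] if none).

0: ✓ CMP  NZCV=0010
1: · MOVLS
2: · SUBLE
3: ✓ CMP  NZCV=1000
4: ✓ ADDCC  r5←0x46
5: · MOVEQ
6: ✓ SUBCC  r5←0xb1
7: ✓ CMP  NZCV=0010
8: · ADDLT
9: ✓ ADDCS  r1←0x04

EXEC = [4,6,9]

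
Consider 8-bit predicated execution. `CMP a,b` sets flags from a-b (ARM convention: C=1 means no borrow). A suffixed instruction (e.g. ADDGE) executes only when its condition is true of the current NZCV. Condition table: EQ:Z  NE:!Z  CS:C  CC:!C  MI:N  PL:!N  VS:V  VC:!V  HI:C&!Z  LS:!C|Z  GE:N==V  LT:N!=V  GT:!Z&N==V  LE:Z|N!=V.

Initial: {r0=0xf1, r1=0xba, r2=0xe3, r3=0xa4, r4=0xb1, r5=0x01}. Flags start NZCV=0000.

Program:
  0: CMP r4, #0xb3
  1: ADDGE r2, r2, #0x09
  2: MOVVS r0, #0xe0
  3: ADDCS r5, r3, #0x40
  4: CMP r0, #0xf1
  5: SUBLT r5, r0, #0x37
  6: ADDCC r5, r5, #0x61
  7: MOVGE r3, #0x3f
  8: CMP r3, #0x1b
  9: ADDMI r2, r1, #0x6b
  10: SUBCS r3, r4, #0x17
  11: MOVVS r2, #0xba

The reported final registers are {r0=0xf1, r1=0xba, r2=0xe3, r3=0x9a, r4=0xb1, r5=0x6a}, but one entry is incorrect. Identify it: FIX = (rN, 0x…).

[0] flags=1000 → (cmp)
[1] flags=1000 GE?F → skip
[2] flags=1000 VS?F → skip
[3] flags=1000 CS?F → skip
[4] flags=0110 → (cmp)
[5] flags=0110 LT?F → skip
[6] flags=0110 CC?F → skip
[7] flags=0110 GE?T → r3=0x3f
[8] flags=0010 → (cmp)
[9] flags=0010 MI?F → skip
[10] flags=0010 CS?T → r3=0x9a
[11] flags=0010 VS?F → skip

FIX = (r5, 0x01)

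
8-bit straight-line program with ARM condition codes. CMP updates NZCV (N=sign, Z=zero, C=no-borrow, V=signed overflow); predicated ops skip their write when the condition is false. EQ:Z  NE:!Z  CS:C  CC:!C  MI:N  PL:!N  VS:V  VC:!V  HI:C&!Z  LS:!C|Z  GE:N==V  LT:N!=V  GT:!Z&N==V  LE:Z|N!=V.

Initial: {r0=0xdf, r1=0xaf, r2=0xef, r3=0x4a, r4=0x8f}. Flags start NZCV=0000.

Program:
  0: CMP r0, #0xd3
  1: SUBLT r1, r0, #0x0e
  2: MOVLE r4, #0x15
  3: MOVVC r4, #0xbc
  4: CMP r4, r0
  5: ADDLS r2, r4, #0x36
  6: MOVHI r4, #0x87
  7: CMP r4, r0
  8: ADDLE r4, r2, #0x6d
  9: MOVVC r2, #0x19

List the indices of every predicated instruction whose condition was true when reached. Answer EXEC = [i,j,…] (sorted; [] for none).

EXEC = [3,5,8,9]

0: ✓ CMP  NZCV=0010
1: · SUBLT
2: · MOVLE
3: ✓ MOVVC  r4←0xbc
4: ✓ CMP  NZCV=1000
5: ✓ ADDLS  r2←0xf2
6: · MOVHI
7: ✓ CMP  NZCV=1000
8: ✓ ADDLE  r4←0x5f
9: ✓ MOVVC  r2←0x19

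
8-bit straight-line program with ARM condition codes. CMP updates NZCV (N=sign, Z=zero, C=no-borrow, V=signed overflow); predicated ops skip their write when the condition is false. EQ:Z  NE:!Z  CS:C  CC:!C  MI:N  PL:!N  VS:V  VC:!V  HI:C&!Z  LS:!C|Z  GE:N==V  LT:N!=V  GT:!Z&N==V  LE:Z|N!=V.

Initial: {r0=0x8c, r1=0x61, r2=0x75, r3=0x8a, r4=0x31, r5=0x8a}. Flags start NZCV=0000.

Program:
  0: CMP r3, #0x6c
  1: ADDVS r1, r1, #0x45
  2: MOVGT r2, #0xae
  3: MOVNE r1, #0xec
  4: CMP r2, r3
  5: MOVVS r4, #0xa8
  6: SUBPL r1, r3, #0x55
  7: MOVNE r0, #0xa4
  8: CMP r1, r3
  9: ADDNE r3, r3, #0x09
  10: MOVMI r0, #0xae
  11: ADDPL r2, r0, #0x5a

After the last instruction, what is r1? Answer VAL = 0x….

0: ✓ CMP  NZCV=0011
1: ✓ ADDVS  r1←0xa6
2: · MOVGT
3: ✓ MOVNE  r1←0xec
4: ✓ CMP  NZCV=1001
5: ✓ MOVVS  r4←0xa8
6: · SUBPL
7: ✓ MOVNE  r0←0xa4
8: ✓ CMP  NZCV=0010
9: ✓ ADDNE  r3←0x93
10: · MOVMI
11: ✓ ADDPL  r2←0xfe

VAL = 0xec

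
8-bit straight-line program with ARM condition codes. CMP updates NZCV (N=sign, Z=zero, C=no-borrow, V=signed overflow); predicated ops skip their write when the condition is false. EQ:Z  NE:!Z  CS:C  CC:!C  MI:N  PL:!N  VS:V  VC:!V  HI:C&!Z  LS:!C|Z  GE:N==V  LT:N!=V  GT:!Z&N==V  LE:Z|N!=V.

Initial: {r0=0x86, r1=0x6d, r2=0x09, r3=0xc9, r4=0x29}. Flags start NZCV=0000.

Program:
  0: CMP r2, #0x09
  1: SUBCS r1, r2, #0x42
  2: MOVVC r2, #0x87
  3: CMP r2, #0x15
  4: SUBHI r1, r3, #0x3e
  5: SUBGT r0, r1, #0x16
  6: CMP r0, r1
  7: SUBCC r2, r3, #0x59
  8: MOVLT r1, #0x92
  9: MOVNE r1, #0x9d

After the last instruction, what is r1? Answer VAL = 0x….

VAL = 0x9d

[0] flags=0110 → (cmp)
[1] flags=0110 CS?T → r1=0xc7
[2] flags=0110 VC?T → r2=0x87
[3] flags=0011 → (cmp)
[4] flags=0011 HI?T → r1=0x8b
[5] flags=0011 GT?F → skip
[6] flags=1000 → (cmp)
[7] flags=1000 CC?T → r2=0x70
[8] flags=1000 LT?T → r1=0x92
[9] flags=1000 NE?T → r1=0x9d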